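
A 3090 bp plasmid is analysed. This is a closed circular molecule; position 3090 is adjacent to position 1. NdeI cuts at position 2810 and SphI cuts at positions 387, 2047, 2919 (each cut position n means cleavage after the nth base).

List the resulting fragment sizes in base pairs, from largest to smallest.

Combined cut positions (sorted): 387, 2047, 2810, 2919.
Circular molecule, 4 cuts → 4 fragments:
  2047 − 387 = 1660 bp
  2810 − 2047 = 763 bp
  2919 − 2810 = 109 bp
  wrap: 3090 − 2919 + 387 = 558 bp
Sorted largest to smallest: 1660, 763, 558, 109 bp.

1660, 763, 558, 109 bp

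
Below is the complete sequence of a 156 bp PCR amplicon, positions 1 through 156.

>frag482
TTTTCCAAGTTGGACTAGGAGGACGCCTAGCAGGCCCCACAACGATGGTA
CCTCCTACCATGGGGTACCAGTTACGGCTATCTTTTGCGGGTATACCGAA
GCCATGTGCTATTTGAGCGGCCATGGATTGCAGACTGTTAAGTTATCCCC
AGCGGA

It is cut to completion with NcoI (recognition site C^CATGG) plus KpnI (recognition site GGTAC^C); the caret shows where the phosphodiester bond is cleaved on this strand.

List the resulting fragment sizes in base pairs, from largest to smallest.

53, 51, 35, 10, 7 bp

NcoI sites (CCATGG) start at positions 58, 121.
NcoI cuts after the first base of each site, so after positions 58, 121.
KpnI sites (GGTACC) start at positions 47, 64.
KpnI cuts after base 5 of each site (before the last base), so after positions 51, 68.
Combined cut positions: 51, 58, 68, 121.
Linear molecule, 4 cuts → 5 fragments:
  1–51 → 51 bp
  52–58 → 7 bp
  59–68 → 10 bp
  69–121 → 53 bp
  122–156 → 35 bp
Sorted largest to smallest: 53, 51, 35, 10, 7 bp.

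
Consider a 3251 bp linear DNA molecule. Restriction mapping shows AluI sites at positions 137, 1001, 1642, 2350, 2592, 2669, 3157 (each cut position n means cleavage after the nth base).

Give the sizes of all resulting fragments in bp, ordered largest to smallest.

Linear molecule, 7 cuts → 8 fragments:
  137 − 0 = 137 bp
  1001 − 137 = 864 bp
  1642 − 1001 = 641 bp
  2350 − 1642 = 708 bp
  2592 − 2350 = 242 bp
  2669 − 2592 = 77 bp
  3157 − 2669 = 488 bp
  3251 − 3157 = 94 bp
Sorted largest to smallest: 864, 708, 641, 488, 242, 137, 94, 77 bp.

864, 708, 641, 488, 242, 137, 94, 77 bp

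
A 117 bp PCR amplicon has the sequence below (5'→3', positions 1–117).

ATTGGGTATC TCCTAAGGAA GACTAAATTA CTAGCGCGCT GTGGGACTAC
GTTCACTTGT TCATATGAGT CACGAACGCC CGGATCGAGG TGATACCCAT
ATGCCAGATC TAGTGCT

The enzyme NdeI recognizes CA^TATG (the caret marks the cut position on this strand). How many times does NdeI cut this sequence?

CATATG occurs starting at positions 62, 98.
NdeI cuts at 2 sites.

2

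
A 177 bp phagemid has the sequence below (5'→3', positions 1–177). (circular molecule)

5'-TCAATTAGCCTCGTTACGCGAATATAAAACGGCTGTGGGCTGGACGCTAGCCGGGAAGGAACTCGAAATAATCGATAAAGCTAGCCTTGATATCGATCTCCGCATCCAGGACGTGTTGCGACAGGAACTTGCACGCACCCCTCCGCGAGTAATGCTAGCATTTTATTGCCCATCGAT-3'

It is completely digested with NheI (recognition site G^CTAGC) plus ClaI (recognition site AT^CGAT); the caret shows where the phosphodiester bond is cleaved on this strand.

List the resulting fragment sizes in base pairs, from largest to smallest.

61, 50, 26, 19, 13, 8 bp

NheI sites (GCTAGC) start at positions 46, 80, 154.
NheI cuts after the first base of each site, so after positions 46, 80, 154.
ClaI sites (ATCGAT) start at positions 71, 92, 172.
ClaI cuts after base 2 of each site, so after positions 72, 93, 173.
Combined cut positions: 46, 72, 80, 93, 154, 173.
Circular molecule, 6 cuts → 6 fragments:
  47–72 → 26 bp
  73–80 → 8 bp
  81–93 → 13 bp
  94–154 → 61 bp
  155–173 → 19 bp
  174–177 then 1–46 → 4 + 46 = 50 bp
Sorted largest to smallest: 61, 50, 26, 19, 13, 8 bp.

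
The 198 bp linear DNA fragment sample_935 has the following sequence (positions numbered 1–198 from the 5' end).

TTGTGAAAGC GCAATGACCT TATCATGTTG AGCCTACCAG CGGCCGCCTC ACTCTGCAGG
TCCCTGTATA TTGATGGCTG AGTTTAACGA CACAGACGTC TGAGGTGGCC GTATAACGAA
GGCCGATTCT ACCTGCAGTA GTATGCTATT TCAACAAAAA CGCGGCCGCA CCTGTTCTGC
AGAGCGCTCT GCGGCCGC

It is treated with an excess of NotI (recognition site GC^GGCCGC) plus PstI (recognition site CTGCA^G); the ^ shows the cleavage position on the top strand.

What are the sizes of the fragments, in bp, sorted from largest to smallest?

NotI sites (GCGGCCGC) start at positions 40, 162, 191.
NotI cuts after base 2 of each site, so after positions 41, 163, 192.
PstI sites (CTGCAG) start at positions 54, 133, 177.
PstI cuts after base 5 of each site (before the last base), so after positions 58, 137, 181.
Combined cut positions: 41, 58, 137, 163, 181, 192.
Linear molecule, 6 cuts → 7 fragments:
  1–41 → 41 bp
  42–58 → 17 bp
  59–137 → 79 bp
  138–163 → 26 bp
  164–181 → 18 bp
  182–192 → 11 bp
  193–198 → 6 bp
Sorted largest to smallest: 79, 41, 26, 18, 17, 11, 6 bp.

79, 41, 26, 18, 17, 11, 6 bp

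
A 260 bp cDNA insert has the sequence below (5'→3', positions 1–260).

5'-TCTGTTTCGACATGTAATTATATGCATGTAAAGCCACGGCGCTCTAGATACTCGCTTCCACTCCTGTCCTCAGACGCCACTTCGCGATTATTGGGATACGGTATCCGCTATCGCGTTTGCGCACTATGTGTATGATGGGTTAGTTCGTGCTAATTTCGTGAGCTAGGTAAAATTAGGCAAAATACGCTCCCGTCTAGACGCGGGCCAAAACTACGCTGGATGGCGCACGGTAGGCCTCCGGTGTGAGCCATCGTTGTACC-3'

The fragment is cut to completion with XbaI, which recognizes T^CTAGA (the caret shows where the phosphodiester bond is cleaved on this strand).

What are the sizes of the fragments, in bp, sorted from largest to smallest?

150, 67, 43 bp

XbaI sites (TCTAGA) start at positions 43, 193.
XbaI cuts after the first base of each site, so after positions 43, 193.
Linear molecule, 2 cuts → 3 fragments:
  1–43 → 43 bp
  44–193 → 150 bp
  194–260 → 67 bp
Sorted largest to smallest: 150, 67, 43 bp.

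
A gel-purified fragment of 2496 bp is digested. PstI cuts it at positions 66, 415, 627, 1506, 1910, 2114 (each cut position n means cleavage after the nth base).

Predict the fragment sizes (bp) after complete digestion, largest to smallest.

879, 404, 382, 349, 212, 204, 66 bp

Linear molecule, 6 cuts → 7 fragments:
  66 − 0 = 66 bp
  415 − 66 = 349 bp
  627 − 415 = 212 bp
  1506 − 627 = 879 bp
  1910 − 1506 = 404 bp
  2114 − 1910 = 204 bp
  2496 − 2114 = 382 bp
Sorted largest to smallest: 879, 404, 382, 349, 212, 204, 66 bp.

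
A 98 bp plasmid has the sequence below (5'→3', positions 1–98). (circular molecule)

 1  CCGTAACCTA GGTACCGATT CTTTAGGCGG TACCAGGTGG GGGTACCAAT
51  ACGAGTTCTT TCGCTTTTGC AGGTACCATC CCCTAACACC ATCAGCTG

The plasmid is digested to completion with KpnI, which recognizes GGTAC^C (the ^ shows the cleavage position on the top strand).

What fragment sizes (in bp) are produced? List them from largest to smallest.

37, 30, 18, 13 bp

KpnI sites (GGTACC) start at positions 11, 29, 42, 72.
KpnI cuts after base 5 of each site (before the last base), so after positions 15, 33, 46, 76.
Circular molecule, 4 cuts → 4 fragments:
  16–33 → 18 bp
  34–46 → 13 bp
  47–76 → 30 bp
  77–98 then 1–15 → 22 + 15 = 37 bp
Sorted largest to smallest: 37, 30, 18, 13 bp.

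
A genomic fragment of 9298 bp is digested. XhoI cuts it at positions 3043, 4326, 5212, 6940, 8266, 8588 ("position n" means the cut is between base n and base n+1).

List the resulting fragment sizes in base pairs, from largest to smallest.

Linear molecule, 6 cuts → 7 fragments:
  3043 − 0 = 3043 bp
  4326 − 3043 = 1283 bp
  5212 − 4326 = 886 bp
  6940 − 5212 = 1728 bp
  8266 − 6940 = 1326 bp
  8588 − 8266 = 322 bp
  9298 − 8588 = 710 bp
Sorted largest to smallest: 3043, 1728, 1326, 1283, 886, 710, 322 bp.

3043, 1728, 1326, 1283, 886, 710, 322 bp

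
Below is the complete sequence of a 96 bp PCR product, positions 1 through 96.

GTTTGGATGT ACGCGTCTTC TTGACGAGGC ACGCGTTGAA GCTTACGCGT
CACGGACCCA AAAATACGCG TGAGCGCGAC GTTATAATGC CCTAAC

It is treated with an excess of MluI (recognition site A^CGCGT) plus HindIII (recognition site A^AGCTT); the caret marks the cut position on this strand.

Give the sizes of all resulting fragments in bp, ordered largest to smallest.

30, 21, 20, 11, 8, 6 bp

MluI sites (ACGCGT) start at positions 11, 31, 45, 66.
MluI cuts after the first base of each site, so after positions 11, 31, 45, 66.
The HindIII site (AAGCTT) starts at position 39.
HindIII cuts after the first base of each site, so after position 39.
Combined cut positions: 11, 31, 39, 45, 66.
Linear molecule, 5 cuts → 6 fragments:
  1–11 → 11 bp
  12–31 → 20 bp
  32–39 → 8 bp
  40–45 → 6 bp
  46–66 → 21 bp
  67–96 → 30 bp
Sorted largest to smallest: 30, 21, 20, 11, 8, 6 bp.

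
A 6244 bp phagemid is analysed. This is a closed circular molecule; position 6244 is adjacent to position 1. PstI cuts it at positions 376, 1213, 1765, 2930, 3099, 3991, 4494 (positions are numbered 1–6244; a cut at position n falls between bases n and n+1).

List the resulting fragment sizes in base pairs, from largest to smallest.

2126, 1165, 892, 837, 552, 503, 169 bp

Circular molecule, 7 cuts → 7 fragments:
  1213 − 376 = 837 bp
  1765 − 1213 = 552 bp
  2930 − 1765 = 1165 bp
  3099 − 2930 = 169 bp
  3991 − 3099 = 892 bp
  4494 − 3991 = 503 bp
  wrap: 6244 − 4494 + 376 = 2126 bp
Sorted largest to smallest: 2126, 1165, 892, 837, 552, 503, 169 bp.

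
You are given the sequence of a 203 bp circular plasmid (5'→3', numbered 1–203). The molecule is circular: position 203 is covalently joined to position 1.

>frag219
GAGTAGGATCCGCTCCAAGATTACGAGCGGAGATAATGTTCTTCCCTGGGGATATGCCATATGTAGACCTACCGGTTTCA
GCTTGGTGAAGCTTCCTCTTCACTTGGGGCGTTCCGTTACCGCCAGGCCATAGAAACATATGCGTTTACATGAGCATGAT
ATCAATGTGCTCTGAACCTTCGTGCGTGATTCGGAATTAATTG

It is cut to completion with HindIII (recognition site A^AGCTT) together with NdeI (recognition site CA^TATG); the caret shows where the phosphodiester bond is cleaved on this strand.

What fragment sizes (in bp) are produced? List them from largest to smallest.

The HindIII site (AAGCTT) starts at position 89.
HindIII cuts after the first base of each site, so after position 89.
NdeI sites (CATATG) start at positions 58, 137.
NdeI cuts after base 2 of each site, so after positions 59, 138.
Combined cut positions: 59, 89, 138.
Circular molecule, 3 cuts → 3 fragments:
  60–89 → 30 bp
  90–138 → 49 bp
  139–203 then 1–59 → 65 + 59 = 124 bp
Sorted largest to smallest: 124, 49, 30 bp.

124, 49, 30 bp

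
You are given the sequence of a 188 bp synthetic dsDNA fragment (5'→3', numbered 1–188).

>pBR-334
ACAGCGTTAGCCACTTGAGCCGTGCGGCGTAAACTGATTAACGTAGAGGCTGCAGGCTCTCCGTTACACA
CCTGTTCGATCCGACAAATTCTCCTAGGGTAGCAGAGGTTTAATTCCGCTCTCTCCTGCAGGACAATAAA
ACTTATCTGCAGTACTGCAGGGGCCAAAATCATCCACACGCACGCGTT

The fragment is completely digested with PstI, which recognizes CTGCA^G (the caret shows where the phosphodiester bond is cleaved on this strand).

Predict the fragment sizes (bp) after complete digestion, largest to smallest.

76, 54, 29, 21, 8 bp

PstI sites (CTGCAG) start at positions 50, 126, 147, 155.
PstI cuts after base 5 of each site (before the last base), so after positions 54, 130, 151, 159.
Linear molecule, 4 cuts → 5 fragments:
  1–54 → 54 bp
  55–130 → 76 bp
  131–151 → 21 bp
  152–159 → 8 bp
  160–188 → 29 bp
Sorted largest to smallest: 76, 54, 29, 21, 8 bp.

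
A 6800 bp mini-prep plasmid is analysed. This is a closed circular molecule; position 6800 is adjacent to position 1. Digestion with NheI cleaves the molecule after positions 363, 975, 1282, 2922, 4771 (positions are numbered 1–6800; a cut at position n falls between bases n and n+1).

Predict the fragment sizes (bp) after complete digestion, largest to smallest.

2392, 1849, 1640, 612, 307 bp

Circular molecule, 5 cuts → 5 fragments:
  975 − 363 = 612 bp
  1282 − 975 = 307 bp
  2922 − 1282 = 1640 bp
  4771 − 2922 = 1849 bp
  wrap: 6800 − 4771 + 363 = 2392 bp
Sorted largest to smallest: 2392, 1849, 1640, 612, 307 bp.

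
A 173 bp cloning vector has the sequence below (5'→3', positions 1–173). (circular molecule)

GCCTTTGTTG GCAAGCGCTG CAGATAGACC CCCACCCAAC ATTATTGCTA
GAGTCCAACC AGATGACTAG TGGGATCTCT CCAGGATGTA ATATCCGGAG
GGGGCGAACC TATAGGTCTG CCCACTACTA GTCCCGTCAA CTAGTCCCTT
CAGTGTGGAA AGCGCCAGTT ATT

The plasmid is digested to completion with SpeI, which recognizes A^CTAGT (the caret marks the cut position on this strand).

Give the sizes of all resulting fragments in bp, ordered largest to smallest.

SpeI sites (ACTAGT) start at positions 66, 127, 140.
SpeI cuts after the first base of each site, so after positions 66, 127, 140.
Circular molecule, 3 cuts → 3 fragments:
  67–127 → 61 bp
  128–140 → 13 bp
  141–173 then 1–66 → 33 + 66 = 99 bp
Sorted largest to smallest: 99, 61, 13 bp.

99, 61, 13 bp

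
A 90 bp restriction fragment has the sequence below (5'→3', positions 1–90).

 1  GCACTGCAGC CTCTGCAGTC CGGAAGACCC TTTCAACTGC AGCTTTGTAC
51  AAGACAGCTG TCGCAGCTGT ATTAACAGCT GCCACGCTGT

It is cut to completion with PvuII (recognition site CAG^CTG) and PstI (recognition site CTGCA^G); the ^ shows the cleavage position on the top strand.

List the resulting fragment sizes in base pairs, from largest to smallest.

24, 16, 12, 12, 9, 9, 8 bp

PvuII sites (CAGCTG) start at positions 55, 64, 76.
PvuII cuts after base 3 of each site, so after positions 57, 66, 78.
PstI sites (CTGCAG) start at positions 4, 13, 37.
PstI cuts after base 5 of each site (before the last base), so after positions 8, 17, 41.
Combined cut positions: 8, 17, 41, 57, 66, 78.
Linear molecule, 6 cuts → 7 fragments:
  1–8 → 8 bp
  9–17 → 9 bp
  18–41 → 24 bp
  42–57 → 16 bp
  58–66 → 9 bp
  67–78 → 12 bp
  79–90 → 12 bp
Sorted largest to smallest: 24, 16, 12, 12, 9, 9, 8 bp.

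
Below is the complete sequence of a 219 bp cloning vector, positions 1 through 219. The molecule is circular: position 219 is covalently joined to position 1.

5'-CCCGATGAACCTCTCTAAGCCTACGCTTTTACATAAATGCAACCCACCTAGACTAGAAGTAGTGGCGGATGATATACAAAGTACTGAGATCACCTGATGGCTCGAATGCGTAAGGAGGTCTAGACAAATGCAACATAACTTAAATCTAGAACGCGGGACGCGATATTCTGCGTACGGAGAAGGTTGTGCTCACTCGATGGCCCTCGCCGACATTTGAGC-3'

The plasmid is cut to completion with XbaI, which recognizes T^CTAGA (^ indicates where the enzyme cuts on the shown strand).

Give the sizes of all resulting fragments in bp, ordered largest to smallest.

193, 26 bp

XbaI sites (TCTAGA) start at positions 119, 145.
XbaI cuts after the first base of each site, so after positions 119, 145.
Circular molecule, 2 cuts → 2 fragments:
  120–145 → 26 bp
  146–219 then 1–119 → 74 + 119 = 193 bp
Sorted largest to smallest: 193, 26 bp.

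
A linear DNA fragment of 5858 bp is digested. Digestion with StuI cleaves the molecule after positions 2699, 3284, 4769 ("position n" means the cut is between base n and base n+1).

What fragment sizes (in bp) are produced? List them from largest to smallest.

2699, 1485, 1089, 585 bp

Linear molecule, 3 cuts → 4 fragments:
  2699 − 0 = 2699 bp
  3284 − 2699 = 585 bp
  4769 − 3284 = 1485 bp
  5858 − 4769 = 1089 bp
Sorted largest to smallest: 2699, 1485, 1089, 585 bp.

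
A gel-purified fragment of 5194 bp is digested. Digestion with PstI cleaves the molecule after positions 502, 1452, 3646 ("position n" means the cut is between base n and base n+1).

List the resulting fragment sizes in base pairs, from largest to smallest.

2194, 1548, 950, 502 bp

Linear molecule, 3 cuts → 4 fragments:
  502 − 0 = 502 bp
  1452 − 502 = 950 bp
  3646 − 1452 = 2194 bp
  5194 − 3646 = 1548 bp
Sorted largest to smallest: 2194, 1548, 950, 502 bp.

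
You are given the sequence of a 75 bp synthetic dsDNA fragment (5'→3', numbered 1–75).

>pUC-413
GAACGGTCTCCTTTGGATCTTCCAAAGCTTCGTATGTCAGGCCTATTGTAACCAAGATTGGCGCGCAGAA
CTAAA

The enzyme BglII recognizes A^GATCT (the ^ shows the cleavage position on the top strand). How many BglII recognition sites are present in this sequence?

0

No occurrence of AGATCT is present in the sequence.
BglII does not cut: 0 sites.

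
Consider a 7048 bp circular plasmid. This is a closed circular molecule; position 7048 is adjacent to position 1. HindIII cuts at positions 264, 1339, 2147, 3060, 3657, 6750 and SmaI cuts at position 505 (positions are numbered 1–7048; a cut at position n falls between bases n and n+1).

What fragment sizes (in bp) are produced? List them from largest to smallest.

Combined cut positions (sorted): 264, 505, 1339, 2147, 3060, 3657, 6750.
Circular molecule, 7 cuts → 7 fragments:
  505 − 264 = 241 bp
  1339 − 505 = 834 bp
  2147 − 1339 = 808 bp
  3060 − 2147 = 913 bp
  3657 − 3060 = 597 bp
  6750 − 3657 = 3093 bp
  wrap: 7048 − 6750 + 264 = 562 bp
Sorted largest to smallest: 3093, 913, 834, 808, 597, 562, 241 bp.

3093, 913, 834, 808, 597, 562, 241 bp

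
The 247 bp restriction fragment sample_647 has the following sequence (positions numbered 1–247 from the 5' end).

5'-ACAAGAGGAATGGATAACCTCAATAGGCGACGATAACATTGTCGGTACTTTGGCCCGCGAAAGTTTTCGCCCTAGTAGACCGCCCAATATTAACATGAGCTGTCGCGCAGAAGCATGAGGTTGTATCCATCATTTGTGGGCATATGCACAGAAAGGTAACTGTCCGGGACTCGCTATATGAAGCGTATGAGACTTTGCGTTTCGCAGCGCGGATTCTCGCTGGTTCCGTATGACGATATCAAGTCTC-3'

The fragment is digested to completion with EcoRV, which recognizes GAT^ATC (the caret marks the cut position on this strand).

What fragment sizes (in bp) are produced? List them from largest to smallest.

The EcoRV site (GATATC) starts at position 235.
EcoRV cuts after base 3 of each site, so after position 237.
Linear molecule, 1 cut → 2 fragments:
  1–237 → 237 bp
  238–247 → 10 bp
Sorted largest to smallest: 237, 10 bp.

237, 10 bp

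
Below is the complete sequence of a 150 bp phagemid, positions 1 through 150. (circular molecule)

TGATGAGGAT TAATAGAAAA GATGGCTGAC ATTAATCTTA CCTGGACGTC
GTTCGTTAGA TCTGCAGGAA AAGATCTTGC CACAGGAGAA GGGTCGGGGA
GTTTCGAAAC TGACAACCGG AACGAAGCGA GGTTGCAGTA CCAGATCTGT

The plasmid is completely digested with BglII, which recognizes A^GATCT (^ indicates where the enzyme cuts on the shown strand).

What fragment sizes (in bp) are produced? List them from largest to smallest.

BglII sites (AGATCT) start at positions 58, 72, 143.
BglII cuts after the first base of each site, so after positions 58, 72, 143.
Circular molecule, 3 cuts → 3 fragments:
  59–72 → 14 bp
  73–143 → 71 bp
  144–150 then 1–58 → 7 + 58 = 65 bp
Sorted largest to smallest: 71, 65, 14 bp.

71, 65, 14 bp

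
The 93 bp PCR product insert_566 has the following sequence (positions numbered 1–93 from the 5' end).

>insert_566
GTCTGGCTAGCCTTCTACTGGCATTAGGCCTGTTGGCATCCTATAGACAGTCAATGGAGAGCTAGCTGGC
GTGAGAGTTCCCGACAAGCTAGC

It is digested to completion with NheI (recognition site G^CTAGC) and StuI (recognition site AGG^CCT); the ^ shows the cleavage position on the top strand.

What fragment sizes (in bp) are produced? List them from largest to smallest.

NheI sites (GCTAGC) start at positions 6, 61, 88.
NheI cuts after the first base of each site, so after positions 6, 61, 88.
The StuI site (AGGCCT) starts at position 26.
StuI cuts after base 3 of each site, so after position 28.
Combined cut positions: 6, 28, 61, 88.
Linear molecule, 4 cuts → 5 fragments:
  1–6 → 6 bp
  7–28 → 22 bp
  29–61 → 33 bp
  62–88 → 27 bp
  89–93 → 5 bp
Sorted largest to smallest: 33, 27, 22, 6, 5 bp.

33, 27, 22, 6, 5 bp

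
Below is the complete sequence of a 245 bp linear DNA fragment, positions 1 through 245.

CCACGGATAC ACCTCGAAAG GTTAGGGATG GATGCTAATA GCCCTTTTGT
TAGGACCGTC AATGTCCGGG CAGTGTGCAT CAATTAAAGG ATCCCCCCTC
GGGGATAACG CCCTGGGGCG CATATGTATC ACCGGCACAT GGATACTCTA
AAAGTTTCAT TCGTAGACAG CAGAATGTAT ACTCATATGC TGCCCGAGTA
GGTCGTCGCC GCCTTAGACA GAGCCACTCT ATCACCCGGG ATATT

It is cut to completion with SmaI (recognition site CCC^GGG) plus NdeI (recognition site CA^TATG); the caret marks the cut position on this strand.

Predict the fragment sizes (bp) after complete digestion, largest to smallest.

122, 63, 52, 8 bp

The SmaI site (CCCGGG) starts at position 235.
SmaI cuts after base 3 of each site, so after position 237.
NdeI sites (CATATG) start at positions 121, 184.
NdeI cuts after base 2 of each site, so after positions 122, 185.
Combined cut positions: 122, 185, 237.
Linear molecule, 3 cuts → 4 fragments:
  1–122 → 122 bp
  123–185 → 63 bp
  186–237 → 52 bp
  238–245 → 8 bp
Sorted largest to smallest: 122, 63, 52, 8 bp.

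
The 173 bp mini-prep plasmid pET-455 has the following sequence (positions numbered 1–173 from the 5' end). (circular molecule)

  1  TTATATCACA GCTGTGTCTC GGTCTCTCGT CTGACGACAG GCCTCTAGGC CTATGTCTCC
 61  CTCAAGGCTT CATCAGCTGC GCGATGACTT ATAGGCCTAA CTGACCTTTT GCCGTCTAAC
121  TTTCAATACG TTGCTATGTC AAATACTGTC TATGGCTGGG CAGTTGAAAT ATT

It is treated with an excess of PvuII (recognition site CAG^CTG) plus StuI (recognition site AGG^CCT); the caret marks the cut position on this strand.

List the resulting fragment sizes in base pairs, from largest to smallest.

PvuII sites (CAGCTG) start at positions 9, 74.
PvuII cuts after base 3 of each site, so after positions 11, 76.
StuI sites (AGGCCT) start at positions 39, 47, 93.
StuI cuts after base 3 of each site, so after positions 41, 49, 95.
Combined cut positions: 11, 41, 49, 76, 95.
Circular molecule, 5 cuts → 5 fragments:
  12–41 → 30 bp
  42–49 → 8 bp
  50–76 → 27 bp
  77–95 → 19 bp
  96–173 then 1–11 → 78 + 11 = 89 bp
Sorted largest to smallest: 89, 30, 27, 19, 8 bp.

89, 30, 27, 19, 8 bp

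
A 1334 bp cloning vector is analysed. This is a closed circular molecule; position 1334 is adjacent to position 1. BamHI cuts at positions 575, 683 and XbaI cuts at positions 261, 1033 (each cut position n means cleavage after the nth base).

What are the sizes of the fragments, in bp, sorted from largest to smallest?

Combined cut positions (sorted): 261, 575, 683, 1033.
Circular molecule, 4 cuts → 4 fragments:
  575 − 261 = 314 bp
  683 − 575 = 108 bp
  1033 − 683 = 350 bp
  wrap: 1334 − 1033 + 261 = 562 bp
Sorted largest to smallest: 562, 350, 314, 108 bp.

562, 350, 314, 108 bp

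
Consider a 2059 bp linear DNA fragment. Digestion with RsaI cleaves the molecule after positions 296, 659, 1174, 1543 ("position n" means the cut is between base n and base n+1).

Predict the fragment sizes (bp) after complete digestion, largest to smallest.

Linear molecule, 4 cuts → 5 fragments:
  296 − 0 = 296 bp
  659 − 296 = 363 bp
  1174 − 659 = 515 bp
  1543 − 1174 = 369 bp
  2059 − 1543 = 516 bp
Sorted largest to smallest: 516, 515, 369, 363, 296 bp.

516, 515, 369, 363, 296 bp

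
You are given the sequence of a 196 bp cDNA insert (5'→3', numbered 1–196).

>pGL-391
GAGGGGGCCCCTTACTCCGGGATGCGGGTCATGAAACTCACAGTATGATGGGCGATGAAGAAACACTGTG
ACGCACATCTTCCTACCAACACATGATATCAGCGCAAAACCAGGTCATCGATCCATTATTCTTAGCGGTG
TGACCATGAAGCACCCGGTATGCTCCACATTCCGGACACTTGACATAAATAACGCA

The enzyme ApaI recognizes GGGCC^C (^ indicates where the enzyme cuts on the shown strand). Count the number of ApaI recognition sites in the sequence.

1

GGGCCC occurs starting at position 5.
ApaI cuts at 1 site.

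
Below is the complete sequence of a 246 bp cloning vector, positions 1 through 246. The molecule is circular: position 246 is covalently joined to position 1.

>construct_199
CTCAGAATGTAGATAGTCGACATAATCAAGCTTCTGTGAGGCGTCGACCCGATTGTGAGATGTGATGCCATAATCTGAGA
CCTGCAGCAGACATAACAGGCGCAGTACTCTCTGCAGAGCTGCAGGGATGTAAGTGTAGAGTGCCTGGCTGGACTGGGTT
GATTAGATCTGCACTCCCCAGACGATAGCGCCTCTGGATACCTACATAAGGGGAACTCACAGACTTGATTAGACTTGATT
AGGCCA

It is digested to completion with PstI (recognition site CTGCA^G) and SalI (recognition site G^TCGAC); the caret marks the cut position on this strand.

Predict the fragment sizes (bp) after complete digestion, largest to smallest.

PstI sites (CTGCAG) start at positions 82, 112, 120.
PstI cuts after base 5 of each site (before the last base), so after positions 86, 116, 124.
SalI sites (GTCGAC) start at positions 16, 43.
SalI cuts after the first base of each site, so after positions 16, 43.
Combined cut positions: 16, 43, 86, 116, 124.
Circular molecule, 5 cuts → 5 fragments:
  17–43 → 27 bp
  44–86 → 43 bp
  87–116 → 30 bp
  117–124 → 8 bp
  125–246 then 1–16 → 122 + 16 = 138 bp
Sorted largest to smallest: 138, 43, 30, 27, 8 bp.

138, 43, 30, 27, 8 bp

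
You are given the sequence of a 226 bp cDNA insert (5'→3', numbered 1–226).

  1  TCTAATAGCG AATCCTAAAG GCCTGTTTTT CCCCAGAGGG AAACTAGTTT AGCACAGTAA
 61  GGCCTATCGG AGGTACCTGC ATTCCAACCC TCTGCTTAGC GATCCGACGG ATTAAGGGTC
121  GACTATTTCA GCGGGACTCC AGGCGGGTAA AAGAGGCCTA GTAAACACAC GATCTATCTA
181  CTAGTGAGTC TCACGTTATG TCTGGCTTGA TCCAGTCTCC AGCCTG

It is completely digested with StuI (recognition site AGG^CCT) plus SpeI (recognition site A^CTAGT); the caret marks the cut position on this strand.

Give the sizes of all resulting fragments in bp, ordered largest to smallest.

StuI sites (AGGCCT) start at positions 19, 60, 154.
StuI cuts after base 3 of each site, so after positions 21, 62, 156.
SpeI sites (ACTAGT) start at positions 43, 180.
SpeI cuts after the first base of each site, so after positions 43, 180.
Combined cut positions: 21, 43, 62, 156, 180.
Linear molecule, 5 cuts → 6 fragments:
  1–21 → 21 bp
  22–43 → 22 bp
  44–62 → 19 bp
  63–156 → 94 bp
  157–180 → 24 bp
  181–226 → 46 bp
Sorted largest to smallest: 94, 46, 24, 22, 21, 19 bp.

94, 46, 24, 22, 21, 19 bp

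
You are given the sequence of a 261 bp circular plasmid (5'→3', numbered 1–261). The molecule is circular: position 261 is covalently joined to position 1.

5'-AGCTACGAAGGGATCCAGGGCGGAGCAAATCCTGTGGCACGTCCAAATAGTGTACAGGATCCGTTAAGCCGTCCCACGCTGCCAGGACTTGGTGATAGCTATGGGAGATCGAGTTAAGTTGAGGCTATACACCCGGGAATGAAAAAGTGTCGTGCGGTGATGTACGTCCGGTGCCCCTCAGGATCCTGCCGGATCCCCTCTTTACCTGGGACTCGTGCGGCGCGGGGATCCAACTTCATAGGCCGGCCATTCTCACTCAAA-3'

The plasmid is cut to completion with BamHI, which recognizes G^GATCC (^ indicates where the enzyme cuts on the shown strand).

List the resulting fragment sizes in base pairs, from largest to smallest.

124, 46, 46, 35, 10 bp

BamHI sites (GGATCC) start at positions 11, 57, 181, 191, 226.
BamHI cuts after the first base of each site, so after positions 11, 57, 181, 191, 226.
Circular molecule, 5 cuts → 5 fragments:
  12–57 → 46 bp
  58–181 → 124 bp
  182–191 → 10 bp
  192–226 → 35 bp
  227–261 then 1–11 → 35 + 11 = 46 bp
Sorted largest to smallest: 124, 46, 46, 35, 10 bp.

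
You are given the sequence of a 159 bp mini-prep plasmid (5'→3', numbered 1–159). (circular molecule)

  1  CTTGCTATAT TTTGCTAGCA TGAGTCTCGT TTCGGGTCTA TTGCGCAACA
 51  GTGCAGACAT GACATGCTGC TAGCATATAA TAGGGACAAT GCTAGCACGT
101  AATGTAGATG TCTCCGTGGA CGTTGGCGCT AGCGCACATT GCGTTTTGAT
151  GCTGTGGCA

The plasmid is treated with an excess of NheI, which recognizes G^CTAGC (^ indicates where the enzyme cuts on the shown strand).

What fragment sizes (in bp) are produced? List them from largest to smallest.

55, 45, 37, 22 bp

NheI sites (GCTAGC) start at positions 14, 69, 91, 128.
NheI cuts after the first base of each site, so after positions 14, 69, 91, 128.
Circular molecule, 4 cuts → 4 fragments:
  15–69 → 55 bp
  70–91 → 22 bp
  92–128 → 37 bp
  129–159 then 1–14 → 31 + 14 = 45 bp
Sorted largest to smallest: 55, 45, 37, 22 bp.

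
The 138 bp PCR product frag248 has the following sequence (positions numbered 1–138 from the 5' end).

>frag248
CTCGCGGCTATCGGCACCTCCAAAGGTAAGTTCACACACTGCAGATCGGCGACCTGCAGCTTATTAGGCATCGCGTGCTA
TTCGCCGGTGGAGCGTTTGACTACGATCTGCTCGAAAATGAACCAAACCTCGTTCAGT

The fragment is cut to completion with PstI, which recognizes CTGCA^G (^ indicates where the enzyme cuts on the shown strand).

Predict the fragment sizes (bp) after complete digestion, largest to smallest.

PstI sites (CTGCAG) start at positions 39, 54.
PstI cuts after base 5 of each site (before the last base), so after positions 43, 58.
Linear molecule, 2 cuts → 3 fragments:
  1–43 → 43 bp
  44–58 → 15 bp
  59–138 → 80 bp
Sorted largest to smallest: 80, 43, 15 bp.

80, 43, 15 bp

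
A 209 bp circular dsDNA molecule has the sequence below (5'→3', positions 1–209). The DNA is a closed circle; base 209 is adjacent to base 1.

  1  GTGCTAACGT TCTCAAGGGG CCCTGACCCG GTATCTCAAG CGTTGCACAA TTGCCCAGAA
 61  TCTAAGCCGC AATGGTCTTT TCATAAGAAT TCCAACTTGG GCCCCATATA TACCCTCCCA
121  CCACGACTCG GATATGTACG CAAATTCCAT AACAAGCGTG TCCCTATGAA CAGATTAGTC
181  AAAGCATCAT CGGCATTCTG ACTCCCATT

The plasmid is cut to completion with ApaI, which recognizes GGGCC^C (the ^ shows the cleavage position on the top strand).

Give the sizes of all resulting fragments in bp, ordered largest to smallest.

ApaI sites (GGGCCC) start at positions 18, 99.
ApaI cuts after base 5 of each site (before the last base), so after positions 22, 103.
Circular molecule, 2 cuts → 2 fragments:
  23–103 → 81 bp
  104–209 then 1–22 → 106 + 22 = 128 bp
Sorted largest to smallest: 128, 81 bp.

128, 81 bp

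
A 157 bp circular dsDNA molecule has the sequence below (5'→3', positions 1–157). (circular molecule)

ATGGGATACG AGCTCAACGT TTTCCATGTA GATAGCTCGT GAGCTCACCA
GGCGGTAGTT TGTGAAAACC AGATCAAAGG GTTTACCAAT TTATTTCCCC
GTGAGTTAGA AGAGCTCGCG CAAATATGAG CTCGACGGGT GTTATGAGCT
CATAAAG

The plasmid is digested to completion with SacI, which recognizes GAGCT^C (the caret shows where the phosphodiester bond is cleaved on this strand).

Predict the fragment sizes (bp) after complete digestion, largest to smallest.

71, 31, 21, 18, 16 bp

SacI sites (GAGCTC) start at positions 10, 41, 112, 128, 146.
SacI cuts after base 5 of each site (before the last base), so after positions 14, 45, 116, 132, 150.
Circular molecule, 5 cuts → 5 fragments:
  15–45 → 31 bp
  46–116 → 71 bp
  117–132 → 16 bp
  133–150 → 18 bp
  151–157 then 1–14 → 7 + 14 = 21 bp
Sorted largest to smallest: 71, 31, 21, 18, 16 bp.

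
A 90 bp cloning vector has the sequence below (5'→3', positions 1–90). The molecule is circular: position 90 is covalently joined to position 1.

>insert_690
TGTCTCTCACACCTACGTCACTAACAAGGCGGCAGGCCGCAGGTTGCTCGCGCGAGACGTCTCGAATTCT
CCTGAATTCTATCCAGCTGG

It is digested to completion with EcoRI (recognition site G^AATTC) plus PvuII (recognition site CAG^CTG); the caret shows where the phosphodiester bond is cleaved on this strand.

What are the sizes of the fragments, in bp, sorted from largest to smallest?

EcoRI sites (GAATTC) start at positions 64, 74.
EcoRI cuts after the first base of each site, so after positions 64, 74.
The PvuII site (CAGCTG) starts at position 84.
PvuII cuts after base 3 of each site, so after position 86.
Combined cut positions: 64, 74, 86.
Circular molecule, 3 cuts → 3 fragments:
  65–74 → 10 bp
  75–86 → 12 bp
  87–90 then 1–64 → 4 + 64 = 68 bp
Sorted largest to smallest: 68, 12, 10 bp.

68, 12, 10 bp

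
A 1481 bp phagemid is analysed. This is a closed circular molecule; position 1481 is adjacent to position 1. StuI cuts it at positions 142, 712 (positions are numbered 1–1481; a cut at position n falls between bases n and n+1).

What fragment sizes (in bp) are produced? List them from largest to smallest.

Circular molecule, 2 cuts → 2 fragments:
  712 − 142 = 570 bp
  wrap: 1481 − 712 + 142 = 911 bp
Sorted largest to smallest: 911, 570 bp.

911, 570 bp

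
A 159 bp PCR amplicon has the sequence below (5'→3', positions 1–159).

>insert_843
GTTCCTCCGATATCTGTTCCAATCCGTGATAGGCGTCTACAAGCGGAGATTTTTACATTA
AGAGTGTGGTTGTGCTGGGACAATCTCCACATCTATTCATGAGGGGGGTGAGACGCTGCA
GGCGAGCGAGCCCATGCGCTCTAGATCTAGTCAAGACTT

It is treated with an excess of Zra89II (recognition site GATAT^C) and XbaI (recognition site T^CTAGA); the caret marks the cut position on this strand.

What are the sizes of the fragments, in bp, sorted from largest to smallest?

127, 19, 13 bp

The Zra89II site (GATATC) starts at position 9.
Zra89II cuts after base 5 of each site (before the last base), so after position 13.
The XbaI site (TCTAGA) starts at position 140.
XbaI cuts after the first base of each site, so after position 140.
Combined cut positions: 13, 140.
Linear molecule, 2 cuts → 3 fragments:
  1–13 → 13 bp
  14–140 → 127 bp
  141–159 → 19 bp
Sorted largest to smallest: 127, 19, 13 bp.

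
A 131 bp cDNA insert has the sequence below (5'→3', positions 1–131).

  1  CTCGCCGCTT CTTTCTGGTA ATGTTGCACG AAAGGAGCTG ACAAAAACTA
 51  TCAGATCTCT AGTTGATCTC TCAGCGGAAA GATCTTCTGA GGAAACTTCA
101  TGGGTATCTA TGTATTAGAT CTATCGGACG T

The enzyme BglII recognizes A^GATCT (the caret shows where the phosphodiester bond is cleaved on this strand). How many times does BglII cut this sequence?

AGATCT occurs starting at positions 53, 80, 117.
BglII cuts at 3 sites.

3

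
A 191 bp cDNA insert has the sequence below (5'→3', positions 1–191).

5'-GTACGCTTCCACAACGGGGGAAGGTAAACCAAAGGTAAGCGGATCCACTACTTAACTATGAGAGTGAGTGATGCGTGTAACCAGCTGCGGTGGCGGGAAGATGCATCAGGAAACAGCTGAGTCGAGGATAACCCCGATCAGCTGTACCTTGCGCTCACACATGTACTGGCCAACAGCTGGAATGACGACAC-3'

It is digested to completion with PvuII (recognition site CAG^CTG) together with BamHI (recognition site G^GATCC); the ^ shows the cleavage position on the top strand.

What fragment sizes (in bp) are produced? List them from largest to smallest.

43, 41, 35, 32, 25, 15 bp

PvuII sites (CAGCTG) start at positions 82, 114, 139, 174.
PvuII cuts after base 3 of each site, so after positions 84, 116, 141, 176.
The BamHI site (GGATCC) starts at position 41.
BamHI cuts after the first base of each site, so after position 41.
Combined cut positions: 41, 84, 116, 141, 176.
Linear molecule, 5 cuts → 6 fragments:
  1–41 → 41 bp
  42–84 → 43 bp
  85–116 → 32 bp
  117–141 → 25 bp
  142–176 → 35 bp
  177–191 → 15 bp
Sorted largest to smallest: 43, 41, 35, 32, 25, 15 bp.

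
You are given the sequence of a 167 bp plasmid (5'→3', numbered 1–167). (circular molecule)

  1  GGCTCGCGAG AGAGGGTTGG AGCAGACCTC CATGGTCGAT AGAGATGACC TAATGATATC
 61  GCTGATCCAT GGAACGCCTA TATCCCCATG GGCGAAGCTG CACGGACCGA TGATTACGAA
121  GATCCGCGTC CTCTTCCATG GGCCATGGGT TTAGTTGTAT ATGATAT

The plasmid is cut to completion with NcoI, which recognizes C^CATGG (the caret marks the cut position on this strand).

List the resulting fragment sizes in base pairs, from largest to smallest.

NcoI sites (CCATGG) start at positions 30, 67, 86, 136, 143.
NcoI cuts after the first base of each site, so after positions 30, 67, 86, 136, 143.
Circular molecule, 5 cuts → 5 fragments:
  31–67 → 37 bp
  68–86 → 19 bp
  87–136 → 50 bp
  137–143 → 7 bp
  144–167 then 1–30 → 24 + 30 = 54 bp
Sorted largest to smallest: 54, 50, 37, 19, 7 bp.

54, 50, 37, 19, 7 bp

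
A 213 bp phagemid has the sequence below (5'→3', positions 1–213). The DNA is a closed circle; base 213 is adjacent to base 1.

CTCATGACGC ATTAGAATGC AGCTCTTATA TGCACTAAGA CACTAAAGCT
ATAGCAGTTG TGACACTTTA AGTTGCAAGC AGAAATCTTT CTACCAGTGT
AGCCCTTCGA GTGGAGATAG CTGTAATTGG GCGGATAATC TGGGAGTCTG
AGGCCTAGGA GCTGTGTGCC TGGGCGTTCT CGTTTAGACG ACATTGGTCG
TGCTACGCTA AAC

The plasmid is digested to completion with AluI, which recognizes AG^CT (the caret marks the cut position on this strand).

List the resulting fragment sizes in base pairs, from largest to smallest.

74, 72, 41, 26 bp

AluI sites (AGCT) start at positions 21, 47, 119, 160.
AluI cuts after base 2 of each site, so after positions 22, 48, 120, 161.
Circular molecule, 4 cuts → 4 fragments:
  23–48 → 26 bp
  49–120 → 72 bp
  121–161 → 41 bp
  162–213 then 1–22 → 52 + 22 = 74 bp
Sorted largest to smallest: 74, 72, 41, 26 bp.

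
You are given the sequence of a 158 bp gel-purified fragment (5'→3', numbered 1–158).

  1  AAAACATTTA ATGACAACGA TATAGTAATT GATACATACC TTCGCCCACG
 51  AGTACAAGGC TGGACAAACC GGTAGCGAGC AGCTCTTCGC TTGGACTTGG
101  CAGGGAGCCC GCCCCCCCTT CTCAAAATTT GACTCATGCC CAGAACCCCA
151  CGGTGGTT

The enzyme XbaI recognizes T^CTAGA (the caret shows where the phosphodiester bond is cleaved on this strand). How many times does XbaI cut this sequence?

No occurrence of TCTAGA is present in the sequence.
XbaI does not cut: 0 sites.

0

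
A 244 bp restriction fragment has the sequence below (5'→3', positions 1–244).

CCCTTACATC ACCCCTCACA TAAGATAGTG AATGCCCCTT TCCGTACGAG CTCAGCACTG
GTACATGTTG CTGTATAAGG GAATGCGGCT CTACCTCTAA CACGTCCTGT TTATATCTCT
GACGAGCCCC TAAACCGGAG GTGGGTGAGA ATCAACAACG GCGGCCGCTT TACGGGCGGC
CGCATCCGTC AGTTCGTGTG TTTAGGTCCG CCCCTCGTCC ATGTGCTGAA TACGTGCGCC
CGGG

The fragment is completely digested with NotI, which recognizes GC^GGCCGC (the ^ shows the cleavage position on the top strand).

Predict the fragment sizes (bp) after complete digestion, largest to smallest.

NotI sites (GCGGCCGC) start at positions 161, 176.
NotI cuts after base 2 of each site, so after positions 162, 177.
Linear molecule, 2 cuts → 3 fragments:
  1–162 → 162 bp
  163–177 → 15 bp
  178–244 → 67 bp
Sorted largest to smallest: 162, 67, 15 bp.

162, 67, 15 bp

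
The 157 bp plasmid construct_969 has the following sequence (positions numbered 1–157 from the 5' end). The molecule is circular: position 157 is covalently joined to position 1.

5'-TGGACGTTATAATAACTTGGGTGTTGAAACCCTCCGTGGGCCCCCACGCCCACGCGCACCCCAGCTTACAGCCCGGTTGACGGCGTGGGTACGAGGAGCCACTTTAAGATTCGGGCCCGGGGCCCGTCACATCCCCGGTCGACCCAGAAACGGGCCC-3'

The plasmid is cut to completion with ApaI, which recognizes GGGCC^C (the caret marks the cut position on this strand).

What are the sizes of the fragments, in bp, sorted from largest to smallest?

ApaI sites (GGGCCC) start at positions 38, 113, 120, 152.
ApaI cuts after base 5 of each site (before the last base), so after positions 42, 117, 124, 156.
Circular molecule, 4 cuts → 4 fragments:
  43–117 → 75 bp
  118–124 → 7 bp
  125–156 → 32 bp
  157–157 then 1–42 → 1 + 42 = 43 bp
Sorted largest to smallest: 75, 43, 32, 7 bp.

75, 43, 32, 7 bp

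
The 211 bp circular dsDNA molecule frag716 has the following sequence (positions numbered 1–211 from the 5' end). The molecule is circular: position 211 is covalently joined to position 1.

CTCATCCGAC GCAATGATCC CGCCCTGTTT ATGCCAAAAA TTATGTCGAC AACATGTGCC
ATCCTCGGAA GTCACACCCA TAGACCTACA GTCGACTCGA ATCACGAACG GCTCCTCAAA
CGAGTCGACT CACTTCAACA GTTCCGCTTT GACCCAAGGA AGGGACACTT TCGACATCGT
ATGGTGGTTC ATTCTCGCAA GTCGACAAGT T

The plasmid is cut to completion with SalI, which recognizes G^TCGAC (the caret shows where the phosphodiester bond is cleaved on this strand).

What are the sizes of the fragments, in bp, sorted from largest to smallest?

77, 55, 46, 33 bp

SalI sites (GTCGAC) start at positions 45, 91, 124, 201.
SalI cuts after the first base of each site, so after positions 45, 91, 124, 201.
Circular molecule, 4 cuts → 4 fragments:
  46–91 → 46 bp
  92–124 → 33 bp
  125–201 → 77 bp
  202–211 then 1–45 → 10 + 45 = 55 bp
Sorted largest to smallest: 77, 55, 46, 33 bp.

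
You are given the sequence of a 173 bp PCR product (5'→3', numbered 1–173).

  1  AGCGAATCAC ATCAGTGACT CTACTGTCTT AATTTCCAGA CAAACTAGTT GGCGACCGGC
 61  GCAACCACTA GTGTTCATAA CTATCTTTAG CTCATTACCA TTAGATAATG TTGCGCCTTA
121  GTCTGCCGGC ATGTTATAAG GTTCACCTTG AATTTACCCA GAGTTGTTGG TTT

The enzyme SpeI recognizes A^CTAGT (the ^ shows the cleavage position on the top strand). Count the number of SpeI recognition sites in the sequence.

ACTAGT occurs starting at positions 44, 67.
SpeI cuts at 2 sites.

2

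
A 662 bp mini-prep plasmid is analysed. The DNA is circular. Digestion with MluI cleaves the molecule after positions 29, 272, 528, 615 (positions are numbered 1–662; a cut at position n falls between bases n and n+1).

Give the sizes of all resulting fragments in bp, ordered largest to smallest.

Circular molecule, 4 cuts → 4 fragments:
  272 − 29 = 243 bp
  528 − 272 = 256 bp
  615 − 528 = 87 bp
  wrap: 662 − 615 + 29 = 76 bp
Sorted largest to smallest: 256, 243, 87, 76 bp.

256, 243, 87, 76 bp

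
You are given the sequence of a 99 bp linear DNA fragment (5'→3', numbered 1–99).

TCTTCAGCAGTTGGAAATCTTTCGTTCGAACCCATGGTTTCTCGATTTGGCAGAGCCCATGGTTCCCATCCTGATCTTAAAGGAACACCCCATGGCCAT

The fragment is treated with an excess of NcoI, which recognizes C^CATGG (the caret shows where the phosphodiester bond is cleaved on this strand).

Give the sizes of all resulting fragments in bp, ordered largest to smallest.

NcoI sites (CCATGG) start at positions 32, 57, 90.
NcoI cuts after the first base of each site, so after positions 32, 57, 90.
Linear molecule, 3 cuts → 4 fragments:
  1–32 → 32 bp
  33–57 → 25 bp
  58–90 → 33 bp
  91–99 → 9 bp
Sorted largest to smallest: 33, 32, 25, 9 bp.

33, 32, 25, 9 bp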